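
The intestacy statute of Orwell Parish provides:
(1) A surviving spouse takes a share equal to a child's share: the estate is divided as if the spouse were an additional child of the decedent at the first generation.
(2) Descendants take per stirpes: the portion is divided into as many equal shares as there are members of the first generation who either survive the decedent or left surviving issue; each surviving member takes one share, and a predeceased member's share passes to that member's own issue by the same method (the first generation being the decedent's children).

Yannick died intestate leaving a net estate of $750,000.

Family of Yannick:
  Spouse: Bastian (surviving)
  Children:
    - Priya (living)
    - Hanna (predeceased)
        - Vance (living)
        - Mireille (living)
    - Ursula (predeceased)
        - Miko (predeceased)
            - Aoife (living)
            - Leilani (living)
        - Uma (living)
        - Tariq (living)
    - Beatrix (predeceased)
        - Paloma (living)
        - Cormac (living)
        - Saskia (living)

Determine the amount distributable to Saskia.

Saskia receives $50,000.

The spouse counts as an additional share at the children's level, so there are 5 primary shares of $150,000. Bastian takes one such share ($150,000).
The children's combined portion ($600,000) is divided into 4 shares of $150,000: Priya takes $150,000; Hanna's $150,000 share passes to Hanna's issue; Ursula's $150,000 share passes to Ursula's issue; Beatrix's $150,000 share passes to Beatrix's issue.
Hanna's share ($150,000) is divided into 2 shares of $75,000: Vance and Mireille each take $75,000.
Ursula's share ($150,000) is divided into 3 shares of $50,000: Uma and Tariq each take $50,000; Miko's $50,000 share passes to Miko's issue.
Miko's share ($50,000) is divided into 2 shares of $25,000: Aoife and Leilani each take $25,000.
Beatrix's share ($150,000) is divided into 3 shares of $50,000: Paloma, Cormac, and Saskia each take $50,000.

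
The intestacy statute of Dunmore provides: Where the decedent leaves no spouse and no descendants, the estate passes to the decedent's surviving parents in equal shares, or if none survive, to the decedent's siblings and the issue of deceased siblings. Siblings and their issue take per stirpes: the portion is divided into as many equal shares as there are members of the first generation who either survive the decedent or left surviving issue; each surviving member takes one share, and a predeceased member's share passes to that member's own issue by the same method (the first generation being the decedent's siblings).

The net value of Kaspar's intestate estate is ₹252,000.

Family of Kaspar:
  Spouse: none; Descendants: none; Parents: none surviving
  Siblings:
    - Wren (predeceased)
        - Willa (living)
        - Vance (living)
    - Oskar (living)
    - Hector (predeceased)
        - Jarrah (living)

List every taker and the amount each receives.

Willa: ₹42,000; Vance: ₹42,000; Oskar: ₹84,000; Jarrah: ₹84,000

The entire ₹252,000 passes to the siblings and their issue.
That amount (₹252,000) is divided into 3 shares of ₹84,000: Oskar takes ₹84,000; Wren's ₹84,000 share passes to Wren's issue; Hector's ₹84,000 share passes to Hector's issue.
Wren's share (₹84,000) is divided into 2 shares of ₹42,000: Willa and Vance each take ₹42,000.
Hector's share (₹84,000) passes entirely to Jarrah.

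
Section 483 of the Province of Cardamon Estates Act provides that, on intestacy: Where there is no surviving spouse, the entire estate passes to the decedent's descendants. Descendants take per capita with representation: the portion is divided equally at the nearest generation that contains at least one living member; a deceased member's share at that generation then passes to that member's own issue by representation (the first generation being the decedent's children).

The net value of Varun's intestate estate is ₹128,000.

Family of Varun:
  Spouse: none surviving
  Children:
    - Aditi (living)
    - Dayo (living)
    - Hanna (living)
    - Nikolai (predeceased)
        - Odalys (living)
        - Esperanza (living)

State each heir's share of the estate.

The entire ₹128,000 passes to the descendants.
That amount (₹128,000) is divided into 4 shares of ₹32,000: Aditi, Dayo, and Hanna each take ₹32,000; Nikolai's ₹32,000 share passes to Nikolai's issue.
Nikolai's share (₹32,000) is divided into 2 shares of ₹16,000: Odalys and Esperanza each take ₹16,000.

Aditi: ₹32,000; Dayo: ₹32,000; Hanna: ₹32,000; Odalys: ₹16,000; Esperanza: ₹16,000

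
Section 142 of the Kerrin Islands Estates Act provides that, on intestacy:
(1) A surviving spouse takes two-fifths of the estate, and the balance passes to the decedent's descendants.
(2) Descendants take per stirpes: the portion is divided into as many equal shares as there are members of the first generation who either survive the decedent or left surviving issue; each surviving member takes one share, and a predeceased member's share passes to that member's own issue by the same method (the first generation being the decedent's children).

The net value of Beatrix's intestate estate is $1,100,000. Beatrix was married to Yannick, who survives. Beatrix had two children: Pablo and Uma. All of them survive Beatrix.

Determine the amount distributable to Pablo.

Yannick takes two-fifths of $1,100,000 = $440,000. The remaining $660,000 passes to the descendants.
The descendants' portion ($660,000) is divided into 2 shares of $330,000: Pablo and Uma each take $330,000.

Pablo receives $330,000.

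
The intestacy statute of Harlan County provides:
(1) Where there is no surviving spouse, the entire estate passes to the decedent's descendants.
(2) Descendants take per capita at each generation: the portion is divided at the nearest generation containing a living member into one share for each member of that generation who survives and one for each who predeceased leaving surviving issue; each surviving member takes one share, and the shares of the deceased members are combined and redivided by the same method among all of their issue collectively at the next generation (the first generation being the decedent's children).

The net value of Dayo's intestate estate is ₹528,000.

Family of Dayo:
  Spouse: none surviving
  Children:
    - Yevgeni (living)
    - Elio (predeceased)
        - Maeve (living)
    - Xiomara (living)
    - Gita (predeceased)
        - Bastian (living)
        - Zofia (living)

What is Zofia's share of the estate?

The entire ₹528,000 passes to the descendants.
That amount (₹528,000) is divided at the children's generation into 4 shares of ₹132,000. Yevgeni and Xiomara each take ₹132,000. The 2 shares of the deceased (Elio and Gita) are combined into a pool of ₹264,000.
That pool (₹264,000) is divided at the grandchildren's generation equally among Maeve, Bastian, and Zofia: ₹88,000 each.

Zofia receives ₹88,000.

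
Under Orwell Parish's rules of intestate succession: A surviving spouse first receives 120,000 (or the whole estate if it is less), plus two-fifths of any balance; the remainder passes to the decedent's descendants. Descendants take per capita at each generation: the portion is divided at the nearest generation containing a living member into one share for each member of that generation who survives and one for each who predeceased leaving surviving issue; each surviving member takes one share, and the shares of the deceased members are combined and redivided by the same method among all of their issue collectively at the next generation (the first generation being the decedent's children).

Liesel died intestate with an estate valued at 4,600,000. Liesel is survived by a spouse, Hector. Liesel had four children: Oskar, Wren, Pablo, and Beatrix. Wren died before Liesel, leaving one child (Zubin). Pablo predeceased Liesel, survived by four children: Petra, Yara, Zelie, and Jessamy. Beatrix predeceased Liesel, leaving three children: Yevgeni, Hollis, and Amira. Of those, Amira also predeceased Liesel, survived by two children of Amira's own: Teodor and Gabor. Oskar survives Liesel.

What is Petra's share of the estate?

Petra receives 252,000.

Hector first takes 120,000, leaving a balance of 4,480,000. Hector then takes two-fifths of the balance (1,792,000), for a total of 1,912,000. The remaining 2,688,000 passes to the descendants.
The descendants' portion (2,688,000) is divided at the children's generation into 4 shares of 672,000. Oskar takes 672,000. The 3 shares of the deceased (Wren, Pablo, and Beatrix) are combined into a pool of 2,016,000.
That pool (2,016,000) is divided at the grandchildren's generation into 8 shares of 252,000. Zubin, Petra, Yara, Zelie, Jessamy, Yevgeni, and Hollis each take 252,000. The remaining share for the deceased Amira (252,000) is carried to the next generation.
That pool (252,000) is divided at the great-grandchildren's generation equally among Teodor and Gabor: 126,000 each.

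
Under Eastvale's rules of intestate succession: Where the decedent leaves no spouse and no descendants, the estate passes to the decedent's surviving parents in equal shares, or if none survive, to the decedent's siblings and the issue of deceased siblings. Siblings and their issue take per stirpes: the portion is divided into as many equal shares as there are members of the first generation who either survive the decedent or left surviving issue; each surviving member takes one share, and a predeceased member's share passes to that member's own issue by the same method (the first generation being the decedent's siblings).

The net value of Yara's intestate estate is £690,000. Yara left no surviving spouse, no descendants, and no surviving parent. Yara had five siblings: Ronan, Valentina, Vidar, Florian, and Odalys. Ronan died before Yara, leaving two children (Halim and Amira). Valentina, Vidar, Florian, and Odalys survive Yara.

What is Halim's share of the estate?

Halim receives £69,000.

The entire £690,000 passes to the siblings and their issue.
That amount (£690,000) is divided into 5 shares of £138,000: Valentina, Vidar, Florian, and Odalys each take £138,000; Ronan's £138,000 share passes to Ronan's issue.
Ronan's share (£138,000) is divided into 2 shares of £69,000: Halim and Amira each take £69,000.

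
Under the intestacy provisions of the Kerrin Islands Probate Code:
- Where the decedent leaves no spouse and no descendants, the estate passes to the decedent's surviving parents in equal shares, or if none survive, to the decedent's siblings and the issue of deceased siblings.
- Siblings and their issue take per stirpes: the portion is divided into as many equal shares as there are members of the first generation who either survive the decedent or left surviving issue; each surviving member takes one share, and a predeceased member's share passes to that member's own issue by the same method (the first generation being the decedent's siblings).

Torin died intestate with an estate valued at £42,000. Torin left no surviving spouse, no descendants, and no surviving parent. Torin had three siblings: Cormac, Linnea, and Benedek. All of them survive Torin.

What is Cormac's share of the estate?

The entire £42,000 passes to the siblings and their issue.
That amount (£42,000) is divided into 3 shares of £14,000: Cormac, Linnea, and Benedek each take £14,000.

Cormac receives £14,000.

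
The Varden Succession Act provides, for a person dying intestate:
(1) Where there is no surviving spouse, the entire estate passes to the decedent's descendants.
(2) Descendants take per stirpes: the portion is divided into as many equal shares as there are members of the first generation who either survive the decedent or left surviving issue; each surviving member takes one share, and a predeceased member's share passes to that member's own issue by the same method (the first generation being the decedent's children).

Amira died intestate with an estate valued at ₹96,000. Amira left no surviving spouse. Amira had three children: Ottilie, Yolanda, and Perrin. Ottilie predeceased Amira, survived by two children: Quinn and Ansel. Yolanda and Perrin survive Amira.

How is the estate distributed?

The entire ₹96,000 passes to the descendants.
That amount (₹96,000) is divided into 3 shares of ₹32,000: Yolanda and Perrin each take ₹32,000; Ottilie's ₹32,000 share passes to Ottilie's issue.
Ottilie's share (₹32,000) is divided into 2 shares of ₹16,000: Quinn and Ansel each take ₹16,000.

Quinn: ₹16,000; Ansel: ₹16,000; Yolanda: ₹32,000; Perrin: ₹32,000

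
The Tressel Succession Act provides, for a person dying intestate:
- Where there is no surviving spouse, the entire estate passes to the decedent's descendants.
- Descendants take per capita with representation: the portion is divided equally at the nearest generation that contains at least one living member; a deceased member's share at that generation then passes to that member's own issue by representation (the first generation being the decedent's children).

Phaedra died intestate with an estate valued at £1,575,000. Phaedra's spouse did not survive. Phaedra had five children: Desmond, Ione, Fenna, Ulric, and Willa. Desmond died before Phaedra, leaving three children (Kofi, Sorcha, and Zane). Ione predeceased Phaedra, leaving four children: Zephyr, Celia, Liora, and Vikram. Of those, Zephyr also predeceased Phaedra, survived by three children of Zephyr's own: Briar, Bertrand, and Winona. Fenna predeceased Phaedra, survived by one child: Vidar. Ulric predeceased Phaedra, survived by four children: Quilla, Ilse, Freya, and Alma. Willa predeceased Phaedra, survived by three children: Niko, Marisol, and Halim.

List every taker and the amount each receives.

The entire £1,575,000 passes to the descendants.
No child survives, so the initial division is made at the grandchildren's generation.
That amount (£1,575,000) is divided into 15 shares of £105,000: Kofi, Sorcha, Zane, Celia, Liora, Vikram, Vidar, Quilla, Ilse, Freya, Alma, Niko, Marisol, and Halim each take £105,000; Zephyr's £105,000 share passes to Zephyr's issue.
Zephyr's share (£105,000) is divided into 3 shares of £35,000: Briar, Bertrand, and Winona each take £35,000.

Kofi: £105,000; Sorcha: £105,000; Zane: £105,000; Briar: £35,000; Bertrand: £35,000; Winona: £35,000; Celia: £105,000; Liora: £105,000; Vikram: £105,000; Vidar: £105,000; Quilla: £105,000; Ilse: £105,000; Freya: £105,000; Alma: £105,000; Niko: £105,000; Marisol: £105,000; Halim: £105,000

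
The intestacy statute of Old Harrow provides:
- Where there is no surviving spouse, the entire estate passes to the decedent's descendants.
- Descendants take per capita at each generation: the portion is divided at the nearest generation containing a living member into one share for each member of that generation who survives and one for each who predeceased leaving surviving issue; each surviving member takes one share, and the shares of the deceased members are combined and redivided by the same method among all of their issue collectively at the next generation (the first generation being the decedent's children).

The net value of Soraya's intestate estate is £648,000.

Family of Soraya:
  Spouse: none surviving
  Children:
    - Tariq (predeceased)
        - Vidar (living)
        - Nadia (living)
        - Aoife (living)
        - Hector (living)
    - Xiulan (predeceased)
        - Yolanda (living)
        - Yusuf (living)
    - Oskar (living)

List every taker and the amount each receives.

The entire £648,000 passes to the descendants.
That amount (£648,000) is divided at the children's generation into 3 shares of £216,000. Oskar takes £216,000. The 2 shares of the deceased (Tariq and Xiulan) are combined into a pool of £432,000.
That pool (£432,000) is divided at the grandchildren's generation equally among Vidar, Nadia, Aoife, Hector, Yolanda, and Yusuf: £72,000 each.

Vidar: £72,000; Nadia: £72,000; Aoife: £72,000; Hector: £72,000; Yolanda: £72,000; Yusuf: £72,000; Oskar: £216,000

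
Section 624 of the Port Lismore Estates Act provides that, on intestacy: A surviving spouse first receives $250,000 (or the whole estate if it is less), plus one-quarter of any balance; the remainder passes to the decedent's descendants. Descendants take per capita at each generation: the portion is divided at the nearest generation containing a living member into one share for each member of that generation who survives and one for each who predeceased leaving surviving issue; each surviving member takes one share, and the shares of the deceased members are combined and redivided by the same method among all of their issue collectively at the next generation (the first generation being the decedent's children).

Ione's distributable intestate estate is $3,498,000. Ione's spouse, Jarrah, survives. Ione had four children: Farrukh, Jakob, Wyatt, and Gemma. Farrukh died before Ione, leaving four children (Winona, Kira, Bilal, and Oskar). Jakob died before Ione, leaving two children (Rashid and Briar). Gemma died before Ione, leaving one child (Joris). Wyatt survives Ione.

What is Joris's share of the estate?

Jarrah first takes $250,000, leaving a balance of $3,248,000. Jarrah then takes one-quarter of the balance ($812,000), for a total of $1,062,000. The remaining $2,436,000 passes to the descendants.
The descendants' portion ($2,436,000) is divided at the children's generation into 4 shares of $609,000. Wyatt takes $609,000. The 3 shares of the deceased (Farrukh, Jakob, and Gemma) are combined into a pool of $1,827,000.
That pool ($1,827,000) is divided at the grandchildren's generation equally among Winona, Kira, Bilal, Oskar, Rashid, Briar, and Joris: $261,000 each.

Joris receives $261,000.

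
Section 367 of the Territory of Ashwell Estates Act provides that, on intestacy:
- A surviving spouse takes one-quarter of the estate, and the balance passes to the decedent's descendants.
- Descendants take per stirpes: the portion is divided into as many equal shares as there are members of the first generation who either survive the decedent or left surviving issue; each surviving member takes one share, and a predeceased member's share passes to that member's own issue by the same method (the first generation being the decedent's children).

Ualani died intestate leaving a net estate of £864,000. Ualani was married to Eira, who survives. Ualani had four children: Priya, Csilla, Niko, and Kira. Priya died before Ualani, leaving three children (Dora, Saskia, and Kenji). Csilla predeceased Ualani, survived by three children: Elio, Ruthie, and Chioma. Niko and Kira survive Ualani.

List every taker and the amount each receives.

Eira: £216,000; Dora: £54,000; Saskia: £54,000; Kenji: £54,000; Elio: £54,000; Ruthie: £54,000; Chioma: £54,000; Niko: £162,000; Kira: £162,000

Eira takes one-quarter of £864,000 = £216,000. The remaining £648,000 passes to the descendants.
The descendants' portion (£648,000) is divided into 4 shares of £162,000: Niko and Kira each take £162,000; Priya's £162,000 share passes to Priya's issue; Csilla's £162,000 share passes to Csilla's issue.
Priya's share (£162,000) is divided into 3 shares of £54,000: Dora, Saskia, and Kenji each take £54,000.
Csilla's share (£162,000) is divided into 3 shares of £54,000: Elio, Ruthie, and Chioma each take £54,000.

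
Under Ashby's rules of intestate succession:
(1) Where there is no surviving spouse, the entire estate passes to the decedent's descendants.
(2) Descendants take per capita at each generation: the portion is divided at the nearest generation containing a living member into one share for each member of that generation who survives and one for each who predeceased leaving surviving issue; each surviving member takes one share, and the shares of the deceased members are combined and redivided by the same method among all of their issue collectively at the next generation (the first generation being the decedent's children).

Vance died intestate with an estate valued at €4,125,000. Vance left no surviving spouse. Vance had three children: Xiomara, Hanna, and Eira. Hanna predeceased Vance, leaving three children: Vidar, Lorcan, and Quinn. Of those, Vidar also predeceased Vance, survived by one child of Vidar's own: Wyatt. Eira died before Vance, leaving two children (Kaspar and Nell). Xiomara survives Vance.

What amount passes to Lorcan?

The entire €4,125,000 passes to the descendants.
That amount (€4,125,000) is divided at the children's generation into 3 shares of €1,375,000. Xiomara takes €1,375,000. The 2 shares of the deceased (Hanna and Eira) are combined into a pool of €2,750,000.
That pool (€2,750,000) is divided at the grandchildren's generation into 5 shares of €550,000. Lorcan, Quinn, Kaspar, and Nell each take €550,000. The remaining share for the deceased Vidar (€550,000) is carried to the next generation.
That pool (€550,000) passes entirely to Wyatt, the sole taker at the great-grandchildren's generation.

Lorcan receives €550,000.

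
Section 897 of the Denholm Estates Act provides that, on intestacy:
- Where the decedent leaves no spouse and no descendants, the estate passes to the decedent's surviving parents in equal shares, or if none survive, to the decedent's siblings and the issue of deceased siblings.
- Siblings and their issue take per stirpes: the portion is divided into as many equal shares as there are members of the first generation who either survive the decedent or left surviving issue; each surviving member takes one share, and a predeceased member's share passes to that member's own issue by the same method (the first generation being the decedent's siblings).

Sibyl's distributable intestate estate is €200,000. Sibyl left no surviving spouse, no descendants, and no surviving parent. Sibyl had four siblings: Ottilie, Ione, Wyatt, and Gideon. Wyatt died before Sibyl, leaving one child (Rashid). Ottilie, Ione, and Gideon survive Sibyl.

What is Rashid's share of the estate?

The entire €200,000 passes to the siblings and their issue.
That amount (€200,000) is divided into 4 shares of €50,000: Ottilie, Ione, and Gideon each take €50,000; Wyatt's €50,000 share passes to Wyatt's issue.
Wyatt's share (€50,000) passes entirely to Rashid.

Rashid receives €50,000.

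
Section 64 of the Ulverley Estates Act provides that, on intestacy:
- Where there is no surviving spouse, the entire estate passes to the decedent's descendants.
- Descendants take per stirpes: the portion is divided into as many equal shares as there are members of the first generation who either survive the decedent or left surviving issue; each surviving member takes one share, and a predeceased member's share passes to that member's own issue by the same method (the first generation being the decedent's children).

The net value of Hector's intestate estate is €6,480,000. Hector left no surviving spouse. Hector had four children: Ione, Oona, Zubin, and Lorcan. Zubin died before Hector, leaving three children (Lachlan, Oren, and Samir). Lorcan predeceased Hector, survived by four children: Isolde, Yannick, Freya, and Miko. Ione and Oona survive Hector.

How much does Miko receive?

Miko receives €405,000.

The entire €6,480,000 passes to the descendants.
That amount (€6,480,000) is divided into 4 shares of €1,620,000: Ione and Oona each take €1,620,000; Zubin's €1,620,000 share passes to Zubin's issue; Lorcan's €1,620,000 share passes to Lorcan's issue.
Zubin's share (€1,620,000) is divided into 3 shares of €540,000: Lachlan, Oren, and Samir each take €540,000.
Lorcan's share (€1,620,000) is divided into 4 shares of €405,000: Isolde, Yannick, Freya, and Miko each take €405,000.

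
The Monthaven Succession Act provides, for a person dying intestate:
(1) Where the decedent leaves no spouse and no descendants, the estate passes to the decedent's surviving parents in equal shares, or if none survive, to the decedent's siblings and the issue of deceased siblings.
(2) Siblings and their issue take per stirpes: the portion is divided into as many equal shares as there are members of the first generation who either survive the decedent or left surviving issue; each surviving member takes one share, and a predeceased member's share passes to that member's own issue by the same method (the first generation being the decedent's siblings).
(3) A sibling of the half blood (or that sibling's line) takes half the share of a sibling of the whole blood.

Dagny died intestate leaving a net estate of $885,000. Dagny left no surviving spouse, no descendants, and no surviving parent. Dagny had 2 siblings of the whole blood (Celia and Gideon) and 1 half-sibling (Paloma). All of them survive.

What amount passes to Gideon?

Gideon receives $354,000.

The entire $885,000 passes to the siblings and their issue.
Counting each half-blood sibling's line as half a unit, there are 5/2 units in $885,000, so one unit is $354,000. Whole-blood lines (Celia and Gideon) take $354,000 each; half-blood lines (Paloma) take $177,000 each.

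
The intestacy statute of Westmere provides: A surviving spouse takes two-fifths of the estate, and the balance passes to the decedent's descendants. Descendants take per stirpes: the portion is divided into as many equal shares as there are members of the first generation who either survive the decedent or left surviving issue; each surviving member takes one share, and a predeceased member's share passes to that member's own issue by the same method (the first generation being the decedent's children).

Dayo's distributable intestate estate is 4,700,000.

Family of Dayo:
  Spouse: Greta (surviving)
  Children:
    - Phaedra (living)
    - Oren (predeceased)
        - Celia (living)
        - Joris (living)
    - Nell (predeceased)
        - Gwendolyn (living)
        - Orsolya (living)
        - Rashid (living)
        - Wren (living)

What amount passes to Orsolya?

Orsolya receives 235,000.

Greta takes two-fifths of 4,700,000 = 1,880,000. The remaining 2,820,000 passes to the descendants.
The descendants' portion (2,820,000) is divided into 3 shares of 940,000: Phaedra takes 940,000; Oren's 940,000 share passes to Oren's issue; Nell's 940,000 share passes to Nell's issue.
Oren's share (940,000) is divided into 2 shares of 470,000: Celia and Joris each take 470,000.
Nell's share (940,000) is divided into 4 shares of 235,000: Gwendolyn, Orsolya, Rashid, and Wren each take 235,000.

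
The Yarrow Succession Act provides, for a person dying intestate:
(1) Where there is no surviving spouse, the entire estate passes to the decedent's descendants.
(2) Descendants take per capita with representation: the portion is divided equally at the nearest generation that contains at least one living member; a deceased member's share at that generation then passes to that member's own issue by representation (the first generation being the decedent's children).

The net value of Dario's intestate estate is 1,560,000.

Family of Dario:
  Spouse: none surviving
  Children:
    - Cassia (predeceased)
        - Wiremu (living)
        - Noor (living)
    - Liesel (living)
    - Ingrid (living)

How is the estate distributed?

The entire 1,560,000 passes to the descendants.
That amount (1,560,000) is divided into 3 shares of 520,000: Liesel and Ingrid each take 520,000; Cassia's 520,000 share passes to Cassia's issue.
Cassia's share (520,000) is divided into 2 shares of 260,000: Wiremu and Noor each take 260,000.

Wiremu: 260,000; Noor: 260,000; Liesel: 520,000; Ingrid: 520,000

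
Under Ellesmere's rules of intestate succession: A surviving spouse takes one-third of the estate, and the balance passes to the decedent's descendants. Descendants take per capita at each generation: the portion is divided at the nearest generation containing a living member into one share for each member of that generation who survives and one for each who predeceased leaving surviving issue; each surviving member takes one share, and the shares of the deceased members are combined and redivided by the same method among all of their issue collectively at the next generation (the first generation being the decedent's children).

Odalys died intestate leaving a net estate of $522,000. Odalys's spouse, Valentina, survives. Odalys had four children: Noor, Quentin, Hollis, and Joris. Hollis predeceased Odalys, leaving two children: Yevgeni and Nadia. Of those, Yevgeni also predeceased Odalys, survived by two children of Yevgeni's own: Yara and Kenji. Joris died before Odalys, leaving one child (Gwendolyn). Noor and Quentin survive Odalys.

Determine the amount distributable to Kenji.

Kenji receives $29,000.

Valentina takes one-third of $522,000 = $174,000. The remaining $348,000 passes to the descendants.
The descendants' portion ($348,000) is divided at the children's generation into 4 shares of $87,000. Noor and Quentin each take $87,000. The 2 shares of the deceased (Hollis and Joris) are combined into a pool of $174,000.
That pool ($174,000) is divided at the grandchildren's generation into 3 shares of $58,000. Nadia and Gwendolyn each take $58,000. The remaining share for the deceased Yevgeni ($58,000) is carried to the next generation.
That pool ($58,000) is divided at the great-grandchildren's generation equally among Yara and Kenji: $29,000 each.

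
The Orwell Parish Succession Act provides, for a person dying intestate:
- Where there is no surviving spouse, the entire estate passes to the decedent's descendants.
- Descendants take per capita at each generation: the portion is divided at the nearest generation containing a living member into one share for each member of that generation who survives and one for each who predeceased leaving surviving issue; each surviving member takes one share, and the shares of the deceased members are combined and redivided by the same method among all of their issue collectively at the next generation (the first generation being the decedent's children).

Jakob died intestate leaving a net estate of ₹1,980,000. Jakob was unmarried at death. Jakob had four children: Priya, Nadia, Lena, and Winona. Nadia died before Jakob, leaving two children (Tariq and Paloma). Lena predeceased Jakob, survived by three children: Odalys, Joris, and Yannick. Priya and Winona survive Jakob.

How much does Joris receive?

Joris receives ₹198,000.

The entire ₹1,980,000 passes to the descendants.
That amount (₹1,980,000) is divided at the children's generation into 4 shares of ₹495,000. Priya and Winona each take ₹495,000. The 2 shares of the deceased (Nadia and Lena) are combined into a pool of ₹990,000.
That pool (₹990,000) is divided at the grandchildren's generation equally among Tariq, Paloma, Odalys, Joris, and Yannick: ₹198,000 each.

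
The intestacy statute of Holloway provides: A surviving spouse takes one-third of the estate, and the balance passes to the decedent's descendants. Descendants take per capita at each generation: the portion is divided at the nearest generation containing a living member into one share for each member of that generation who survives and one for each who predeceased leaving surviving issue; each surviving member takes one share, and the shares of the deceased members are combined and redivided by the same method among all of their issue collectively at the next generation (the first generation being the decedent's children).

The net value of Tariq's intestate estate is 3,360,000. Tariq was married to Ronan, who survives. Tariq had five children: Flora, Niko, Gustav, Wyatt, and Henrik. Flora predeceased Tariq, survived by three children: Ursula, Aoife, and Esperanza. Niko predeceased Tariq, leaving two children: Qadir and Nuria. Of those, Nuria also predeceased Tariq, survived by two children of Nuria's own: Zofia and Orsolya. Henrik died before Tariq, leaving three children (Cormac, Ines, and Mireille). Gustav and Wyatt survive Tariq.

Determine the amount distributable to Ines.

Ronan takes one-third of 3,360,000 = 1,120,000. The remaining 2,240,000 passes to the descendants.
The descendants' portion (2,240,000) is divided at the children's generation into 5 shares of 448,000. Gustav and Wyatt each take 448,000. The 3 shares of the deceased (Flora, Niko, and Henrik) are combined into a pool of 1,344,000.
That pool (1,344,000) is divided at the grandchildren's generation into 8 shares of 168,000. Ursula, Aoife, Esperanza, Qadir, Cormac, Ines, and Mireille each take 168,000. The remaining share for the deceased Nuria (168,000) is carried to the next generation.
That pool (168,000) is divided at the great-grandchildren's generation equally among Zofia and Orsolya: 84,000 each.

Ines receives 168,000.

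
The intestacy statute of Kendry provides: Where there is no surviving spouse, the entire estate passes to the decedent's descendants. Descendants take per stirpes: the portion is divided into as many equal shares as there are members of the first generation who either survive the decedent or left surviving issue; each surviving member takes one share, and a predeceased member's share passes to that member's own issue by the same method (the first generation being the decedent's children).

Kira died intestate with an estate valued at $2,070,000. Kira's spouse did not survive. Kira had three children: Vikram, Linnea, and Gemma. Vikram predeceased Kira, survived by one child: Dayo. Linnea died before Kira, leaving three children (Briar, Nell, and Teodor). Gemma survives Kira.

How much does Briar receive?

The entire $2,070,000 passes to the descendants.
That amount ($2,070,000) is divided into 3 shares of $690,000: Gemma takes $690,000; Vikram's $690,000 share passes to Vikram's issue; Linnea's $690,000 share passes to Linnea's issue.
Vikram's share ($690,000) passes entirely to Dayo.
Linnea's share ($690,000) is divided into 3 shares of $230,000: Briar, Nell, and Teodor each take $230,000.

Briar receives $230,000.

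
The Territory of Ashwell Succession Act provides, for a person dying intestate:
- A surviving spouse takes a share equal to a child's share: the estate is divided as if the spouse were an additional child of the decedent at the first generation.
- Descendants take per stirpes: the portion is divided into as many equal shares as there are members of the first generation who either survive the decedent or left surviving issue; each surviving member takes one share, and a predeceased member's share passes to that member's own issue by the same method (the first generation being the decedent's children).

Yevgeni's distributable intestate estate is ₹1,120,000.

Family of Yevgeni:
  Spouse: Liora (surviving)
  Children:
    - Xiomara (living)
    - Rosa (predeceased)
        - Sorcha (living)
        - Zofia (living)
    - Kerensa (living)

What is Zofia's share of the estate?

Zofia receives ₹140,000.

The spouse counts as an additional share at the children's level, so there are 4 primary shares of ₹280,000. Liora takes one such share (₹280,000).
The children's combined portion (₹840,000) is divided into 3 shares of ₹280,000: Xiomara and Kerensa each take ₹280,000; Rosa's ₹280,000 share passes to Rosa's issue.
Rosa's share (₹280,000) is divided into 2 shares of ₹140,000: Sorcha and Zofia each take ₹140,000.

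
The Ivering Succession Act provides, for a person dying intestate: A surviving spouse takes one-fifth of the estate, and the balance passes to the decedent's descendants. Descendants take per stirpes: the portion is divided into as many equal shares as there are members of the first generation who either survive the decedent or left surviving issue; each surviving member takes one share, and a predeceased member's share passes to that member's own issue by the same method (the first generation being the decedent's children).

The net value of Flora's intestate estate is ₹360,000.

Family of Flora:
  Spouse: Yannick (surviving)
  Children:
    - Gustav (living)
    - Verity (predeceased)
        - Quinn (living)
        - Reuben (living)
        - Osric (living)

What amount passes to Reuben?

Yannick takes one-fifth of ₹360,000 = ₹72,000. The remaining ₹288,000 passes to the descendants.
The descendants' portion (₹288,000) is divided into 2 shares of ₹144,000: Gustav takes ₹144,000; Verity's ₹144,000 share passes to Verity's issue.
Verity's share (₹144,000) is divided into 3 shares of ₹48,000: Quinn, Reuben, and Osric each take ₹48,000.

Reuben receives ₹48,000.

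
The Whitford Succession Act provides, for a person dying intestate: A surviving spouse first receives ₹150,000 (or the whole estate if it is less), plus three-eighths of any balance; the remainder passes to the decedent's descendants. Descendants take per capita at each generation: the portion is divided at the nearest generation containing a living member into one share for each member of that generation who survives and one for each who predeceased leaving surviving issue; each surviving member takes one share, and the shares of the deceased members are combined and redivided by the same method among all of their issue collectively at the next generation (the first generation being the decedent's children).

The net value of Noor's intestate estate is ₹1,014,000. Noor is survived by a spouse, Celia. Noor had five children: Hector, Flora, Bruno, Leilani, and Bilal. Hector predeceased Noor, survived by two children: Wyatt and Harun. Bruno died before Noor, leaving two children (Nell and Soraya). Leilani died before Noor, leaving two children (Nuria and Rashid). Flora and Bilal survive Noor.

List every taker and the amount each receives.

Celia first takes ₹150,000, leaving a balance of ₹864,000. Celia then takes three-eighths of the balance (₹324,000), for a total of ₹474,000. The remaining ₹540,000 passes to the descendants.
The descendants' portion (₹540,000) is divided at the children's generation into 5 shares of ₹108,000. Flora and Bilal each take ₹108,000. The 3 shares of the deceased (Hector, Bruno, and Leilani) are combined into a pool of ₹324,000.
That pool (₹324,000) is divided at the grandchildren's generation equally among Wyatt, Harun, Nell, Soraya, Nuria, and Rashid: ₹54,000 each.

Celia: ₹474,000; Wyatt: ₹54,000; Harun: ₹54,000; Flora: ₹108,000; Nell: ₹54,000; Soraya: ₹54,000; Nuria: ₹54,000; Rashid: ₹54,000; Bilal: ₹108,000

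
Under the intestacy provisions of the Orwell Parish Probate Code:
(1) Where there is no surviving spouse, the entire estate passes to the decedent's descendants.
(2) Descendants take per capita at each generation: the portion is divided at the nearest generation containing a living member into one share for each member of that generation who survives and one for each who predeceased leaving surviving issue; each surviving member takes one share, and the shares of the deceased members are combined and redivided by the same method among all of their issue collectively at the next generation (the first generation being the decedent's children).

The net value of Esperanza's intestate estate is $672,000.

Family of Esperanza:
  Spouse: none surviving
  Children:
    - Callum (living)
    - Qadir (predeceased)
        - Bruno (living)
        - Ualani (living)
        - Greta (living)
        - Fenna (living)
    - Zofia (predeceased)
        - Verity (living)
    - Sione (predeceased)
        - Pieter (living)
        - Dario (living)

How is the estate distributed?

Callum: $168,000; Bruno: $72,000; Ualani: $72,000; Greta: $72,000; Fenna: $72,000; Verity: $72,000; Pieter: $72,000; Dario: $72,000

The entire $672,000 passes to the descendants.
That amount ($672,000) is divided at the children's generation into 4 shares of $168,000. Callum takes $168,000. The 3 shares of the deceased (Qadir, Zofia, and Sione) are combined into a pool of $504,000.
That pool ($504,000) is divided at the grandchildren's generation equally among Bruno, Ualani, Greta, Fenna, Verity, Pieter, and Dario: $72,000 each.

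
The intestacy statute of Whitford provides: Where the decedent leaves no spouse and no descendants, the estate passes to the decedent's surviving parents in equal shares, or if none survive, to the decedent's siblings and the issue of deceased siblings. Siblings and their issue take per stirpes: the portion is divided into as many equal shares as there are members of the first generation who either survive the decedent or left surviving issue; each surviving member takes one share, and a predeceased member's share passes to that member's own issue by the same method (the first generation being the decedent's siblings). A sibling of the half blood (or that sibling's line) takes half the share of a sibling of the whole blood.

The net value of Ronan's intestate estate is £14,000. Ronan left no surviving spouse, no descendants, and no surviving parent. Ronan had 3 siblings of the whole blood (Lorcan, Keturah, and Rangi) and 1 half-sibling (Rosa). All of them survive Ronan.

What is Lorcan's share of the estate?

Lorcan receives £4,000.

The entire £14,000 passes to the siblings and their issue.
Counting each half-blood sibling's line as half a unit, there are 7/2 units in £14,000, so one unit is £4,000. Whole-blood lines (Lorcan, Keturah, and Rangi) take £4,000 each; half-blood lines (Rosa) take £2,000 each.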